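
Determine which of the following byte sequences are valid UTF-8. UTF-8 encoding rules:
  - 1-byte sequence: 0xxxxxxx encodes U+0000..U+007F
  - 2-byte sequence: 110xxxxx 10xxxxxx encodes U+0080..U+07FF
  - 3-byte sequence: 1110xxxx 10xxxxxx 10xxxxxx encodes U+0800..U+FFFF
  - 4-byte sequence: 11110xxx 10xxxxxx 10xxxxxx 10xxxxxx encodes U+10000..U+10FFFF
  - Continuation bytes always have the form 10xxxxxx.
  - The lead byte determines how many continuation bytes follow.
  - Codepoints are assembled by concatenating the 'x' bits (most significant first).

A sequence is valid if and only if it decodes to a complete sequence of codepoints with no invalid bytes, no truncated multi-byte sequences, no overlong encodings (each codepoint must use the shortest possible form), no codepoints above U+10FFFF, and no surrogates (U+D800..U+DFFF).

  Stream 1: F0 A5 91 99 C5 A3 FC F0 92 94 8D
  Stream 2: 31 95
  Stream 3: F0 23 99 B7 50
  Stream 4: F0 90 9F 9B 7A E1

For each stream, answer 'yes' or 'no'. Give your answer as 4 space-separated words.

Answer: no no no no

Derivation:
Stream 1: error at byte offset 6. INVALID
Stream 2: error at byte offset 1. INVALID
Stream 3: error at byte offset 1. INVALID
Stream 4: error at byte offset 6. INVALID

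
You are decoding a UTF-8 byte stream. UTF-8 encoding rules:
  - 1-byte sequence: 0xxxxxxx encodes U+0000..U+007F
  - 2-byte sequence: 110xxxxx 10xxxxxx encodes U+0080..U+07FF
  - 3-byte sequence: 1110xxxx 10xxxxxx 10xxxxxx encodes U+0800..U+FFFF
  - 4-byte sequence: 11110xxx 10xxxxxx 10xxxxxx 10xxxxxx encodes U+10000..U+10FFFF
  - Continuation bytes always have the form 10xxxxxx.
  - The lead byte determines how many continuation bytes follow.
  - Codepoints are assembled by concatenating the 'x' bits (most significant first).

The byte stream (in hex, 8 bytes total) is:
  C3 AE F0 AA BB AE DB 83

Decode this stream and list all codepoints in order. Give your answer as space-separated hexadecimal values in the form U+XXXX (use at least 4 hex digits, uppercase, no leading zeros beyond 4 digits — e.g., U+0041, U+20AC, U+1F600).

Answer: U+00EE U+2AEEE U+06C3

Derivation:
Byte[0]=C3: 2-byte lead, need 1 cont bytes. acc=0x3
Byte[1]=AE: continuation. acc=(acc<<6)|0x2E=0xEE
Completed: cp=U+00EE (starts at byte 0)
Byte[2]=F0: 4-byte lead, need 3 cont bytes. acc=0x0
Byte[3]=AA: continuation. acc=(acc<<6)|0x2A=0x2A
Byte[4]=BB: continuation. acc=(acc<<6)|0x3B=0xABB
Byte[5]=AE: continuation. acc=(acc<<6)|0x2E=0x2AEEE
Completed: cp=U+2AEEE (starts at byte 2)
Byte[6]=DB: 2-byte lead, need 1 cont bytes. acc=0x1B
Byte[7]=83: continuation. acc=(acc<<6)|0x03=0x6C3
Completed: cp=U+06C3 (starts at byte 6)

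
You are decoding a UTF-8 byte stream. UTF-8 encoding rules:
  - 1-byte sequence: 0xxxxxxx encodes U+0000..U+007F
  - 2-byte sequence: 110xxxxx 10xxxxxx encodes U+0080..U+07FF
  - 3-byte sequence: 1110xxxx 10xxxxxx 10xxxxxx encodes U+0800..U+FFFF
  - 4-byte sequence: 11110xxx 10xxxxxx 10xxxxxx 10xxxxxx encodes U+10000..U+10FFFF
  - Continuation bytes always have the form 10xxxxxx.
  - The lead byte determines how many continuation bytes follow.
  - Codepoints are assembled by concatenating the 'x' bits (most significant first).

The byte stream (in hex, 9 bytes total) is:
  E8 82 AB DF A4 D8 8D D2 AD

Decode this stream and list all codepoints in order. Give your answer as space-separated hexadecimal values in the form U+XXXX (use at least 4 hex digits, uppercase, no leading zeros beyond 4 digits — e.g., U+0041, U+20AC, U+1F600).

Byte[0]=E8: 3-byte lead, need 2 cont bytes. acc=0x8
Byte[1]=82: continuation. acc=(acc<<6)|0x02=0x202
Byte[2]=AB: continuation. acc=(acc<<6)|0x2B=0x80AB
Completed: cp=U+80AB (starts at byte 0)
Byte[3]=DF: 2-byte lead, need 1 cont bytes. acc=0x1F
Byte[4]=A4: continuation. acc=(acc<<6)|0x24=0x7E4
Completed: cp=U+07E4 (starts at byte 3)
Byte[5]=D8: 2-byte lead, need 1 cont bytes. acc=0x18
Byte[6]=8D: continuation. acc=(acc<<6)|0x0D=0x60D
Completed: cp=U+060D (starts at byte 5)
Byte[7]=D2: 2-byte lead, need 1 cont bytes. acc=0x12
Byte[8]=AD: continuation. acc=(acc<<6)|0x2D=0x4AD
Completed: cp=U+04AD (starts at byte 7)

Answer: U+80AB U+07E4 U+060D U+04AD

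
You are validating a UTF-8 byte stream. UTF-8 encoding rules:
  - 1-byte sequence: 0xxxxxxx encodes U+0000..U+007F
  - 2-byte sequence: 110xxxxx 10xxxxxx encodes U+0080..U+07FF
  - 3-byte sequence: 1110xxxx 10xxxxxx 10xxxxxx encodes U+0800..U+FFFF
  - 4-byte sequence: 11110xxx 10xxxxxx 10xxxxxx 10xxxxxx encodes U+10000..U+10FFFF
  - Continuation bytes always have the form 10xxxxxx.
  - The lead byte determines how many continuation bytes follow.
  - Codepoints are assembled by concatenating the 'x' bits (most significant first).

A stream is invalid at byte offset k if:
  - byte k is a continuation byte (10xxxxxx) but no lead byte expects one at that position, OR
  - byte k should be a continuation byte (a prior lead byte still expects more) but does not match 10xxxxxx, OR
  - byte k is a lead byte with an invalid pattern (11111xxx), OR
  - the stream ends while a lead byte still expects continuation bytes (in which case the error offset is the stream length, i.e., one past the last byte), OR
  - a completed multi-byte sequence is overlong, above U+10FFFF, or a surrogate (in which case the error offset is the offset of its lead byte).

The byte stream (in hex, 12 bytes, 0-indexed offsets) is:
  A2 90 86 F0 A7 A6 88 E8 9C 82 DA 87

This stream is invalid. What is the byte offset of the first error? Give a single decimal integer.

Byte[0]=A2: INVALID lead byte (not 0xxx/110x/1110/11110)

Answer: 0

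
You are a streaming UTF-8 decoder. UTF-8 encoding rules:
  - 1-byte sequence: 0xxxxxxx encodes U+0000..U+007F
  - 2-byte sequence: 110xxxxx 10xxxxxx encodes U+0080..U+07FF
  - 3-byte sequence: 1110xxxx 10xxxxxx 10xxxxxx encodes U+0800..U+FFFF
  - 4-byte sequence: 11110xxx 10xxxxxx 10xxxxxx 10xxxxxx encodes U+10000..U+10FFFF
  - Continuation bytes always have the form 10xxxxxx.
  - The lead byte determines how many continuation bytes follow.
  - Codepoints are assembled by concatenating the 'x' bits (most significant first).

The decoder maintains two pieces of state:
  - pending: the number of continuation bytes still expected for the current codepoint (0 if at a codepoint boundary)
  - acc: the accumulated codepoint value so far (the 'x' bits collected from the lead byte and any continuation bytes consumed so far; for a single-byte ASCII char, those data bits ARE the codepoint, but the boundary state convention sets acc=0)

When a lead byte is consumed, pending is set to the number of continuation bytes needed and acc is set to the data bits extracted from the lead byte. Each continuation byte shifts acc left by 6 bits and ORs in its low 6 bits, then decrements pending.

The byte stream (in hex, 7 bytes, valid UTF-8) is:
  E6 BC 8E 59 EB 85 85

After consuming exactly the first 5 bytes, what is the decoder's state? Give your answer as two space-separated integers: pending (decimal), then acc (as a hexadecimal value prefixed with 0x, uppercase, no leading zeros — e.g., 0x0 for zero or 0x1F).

Byte[0]=E6: 3-byte lead. pending=2, acc=0x6
Byte[1]=BC: continuation. acc=(acc<<6)|0x3C=0x1BC, pending=1
Byte[2]=8E: continuation. acc=(acc<<6)|0x0E=0x6F0E, pending=0
Byte[3]=59: 1-byte. pending=0, acc=0x0
Byte[4]=EB: 3-byte lead. pending=2, acc=0xB

Answer: 2 0xB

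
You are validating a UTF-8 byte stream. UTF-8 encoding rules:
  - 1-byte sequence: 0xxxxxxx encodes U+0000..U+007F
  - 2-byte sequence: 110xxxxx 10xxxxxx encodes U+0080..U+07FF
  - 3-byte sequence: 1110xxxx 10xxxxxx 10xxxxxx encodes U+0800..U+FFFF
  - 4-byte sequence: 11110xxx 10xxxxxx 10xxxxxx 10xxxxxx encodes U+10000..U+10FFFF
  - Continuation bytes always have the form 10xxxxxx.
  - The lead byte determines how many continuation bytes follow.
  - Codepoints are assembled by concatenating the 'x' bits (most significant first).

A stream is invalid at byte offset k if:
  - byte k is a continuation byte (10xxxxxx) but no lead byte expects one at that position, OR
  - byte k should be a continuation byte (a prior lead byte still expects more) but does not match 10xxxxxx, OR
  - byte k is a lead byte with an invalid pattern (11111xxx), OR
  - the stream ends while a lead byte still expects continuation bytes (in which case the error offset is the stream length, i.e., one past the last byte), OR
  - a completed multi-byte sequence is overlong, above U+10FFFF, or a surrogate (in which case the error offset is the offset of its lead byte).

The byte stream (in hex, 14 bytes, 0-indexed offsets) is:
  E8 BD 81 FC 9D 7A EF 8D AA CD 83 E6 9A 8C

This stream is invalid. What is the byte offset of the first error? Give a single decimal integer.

Answer: 3

Derivation:
Byte[0]=E8: 3-byte lead, need 2 cont bytes. acc=0x8
Byte[1]=BD: continuation. acc=(acc<<6)|0x3D=0x23D
Byte[2]=81: continuation. acc=(acc<<6)|0x01=0x8F41
Completed: cp=U+8F41 (starts at byte 0)
Byte[3]=FC: INVALID lead byte (not 0xxx/110x/1110/11110)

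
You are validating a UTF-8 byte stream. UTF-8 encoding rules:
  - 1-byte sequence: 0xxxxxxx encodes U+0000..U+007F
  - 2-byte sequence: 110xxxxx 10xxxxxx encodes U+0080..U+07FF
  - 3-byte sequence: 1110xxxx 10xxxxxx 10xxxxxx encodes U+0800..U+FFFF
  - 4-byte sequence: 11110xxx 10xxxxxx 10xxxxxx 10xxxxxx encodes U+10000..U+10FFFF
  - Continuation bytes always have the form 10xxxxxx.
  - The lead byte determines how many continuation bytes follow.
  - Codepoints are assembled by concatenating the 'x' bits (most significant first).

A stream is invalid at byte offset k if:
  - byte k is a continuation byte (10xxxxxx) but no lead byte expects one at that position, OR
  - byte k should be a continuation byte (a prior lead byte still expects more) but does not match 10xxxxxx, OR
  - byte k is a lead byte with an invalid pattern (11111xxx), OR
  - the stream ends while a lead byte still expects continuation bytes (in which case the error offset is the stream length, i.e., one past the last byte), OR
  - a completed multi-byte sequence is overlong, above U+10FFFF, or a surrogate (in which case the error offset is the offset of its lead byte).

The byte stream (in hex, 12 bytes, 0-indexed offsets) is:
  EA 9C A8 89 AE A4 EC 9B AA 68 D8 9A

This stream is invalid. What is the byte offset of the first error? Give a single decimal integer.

Answer: 3

Derivation:
Byte[0]=EA: 3-byte lead, need 2 cont bytes. acc=0xA
Byte[1]=9C: continuation. acc=(acc<<6)|0x1C=0x29C
Byte[2]=A8: continuation. acc=(acc<<6)|0x28=0xA728
Completed: cp=U+A728 (starts at byte 0)
Byte[3]=89: INVALID lead byte (not 0xxx/110x/1110/11110)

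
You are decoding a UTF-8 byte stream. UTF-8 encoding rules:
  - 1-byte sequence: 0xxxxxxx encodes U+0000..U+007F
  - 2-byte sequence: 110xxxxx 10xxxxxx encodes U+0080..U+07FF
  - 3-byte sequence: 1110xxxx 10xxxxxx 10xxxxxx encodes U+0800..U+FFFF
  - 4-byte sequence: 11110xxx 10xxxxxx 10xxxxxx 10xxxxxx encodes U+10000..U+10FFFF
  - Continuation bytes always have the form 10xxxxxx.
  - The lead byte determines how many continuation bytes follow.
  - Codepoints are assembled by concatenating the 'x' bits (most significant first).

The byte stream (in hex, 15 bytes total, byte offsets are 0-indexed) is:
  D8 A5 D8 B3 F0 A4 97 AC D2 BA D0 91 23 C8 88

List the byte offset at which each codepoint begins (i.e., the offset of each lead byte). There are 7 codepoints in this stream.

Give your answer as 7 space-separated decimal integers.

Answer: 0 2 4 8 10 12 13

Derivation:
Byte[0]=D8: 2-byte lead, need 1 cont bytes. acc=0x18
Byte[1]=A5: continuation. acc=(acc<<6)|0x25=0x625
Completed: cp=U+0625 (starts at byte 0)
Byte[2]=D8: 2-byte lead, need 1 cont bytes. acc=0x18
Byte[3]=B3: continuation. acc=(acc<<6)|0x33=0x633
Completed: cp=U+0633 (starts at byte 2)
Byte[4]=F0: 4-byte lead, need 3 cont bytes. acc=0x0
Byte[5]=A4: continuation. acc=(acc<<6)|0x24=0x24
Byte[6]=97: continuation. acc=(acc<<6)|0x17=0x917
Byte[7]=AC: continuation. acc=(acc<<6)|0x2C=0x245EC
Completed: cp=U+245EC (starts at byte 4)
Byte[8]=D2: 2-byte lead, need 1 cont bytes. acc=0x12
Byte[9]=BA: continuation. acc=(acc<<6)|0x3A=0x4BA
Completed: cp=U+04BA (starts at byte 8)
Byte[10]=D0: 2-byte lead, need 1 cont bytes. acc=0x10
Byte[11]=91: continuation. acc=(acc<<6)|0x11=0x411
Completed: cp=U+0411 (starts at byte 10)
Byte[12]=23: 1-byte ASCII. cp=U+0023
Byte[13]=C8: 2-byte lead, need 1 cont bytes. acc=0x8
Byte[14]=88: continuation. acc=(acc<<6)|0x08=0x208
Completed: cp=U+0208 (starts at byte 13)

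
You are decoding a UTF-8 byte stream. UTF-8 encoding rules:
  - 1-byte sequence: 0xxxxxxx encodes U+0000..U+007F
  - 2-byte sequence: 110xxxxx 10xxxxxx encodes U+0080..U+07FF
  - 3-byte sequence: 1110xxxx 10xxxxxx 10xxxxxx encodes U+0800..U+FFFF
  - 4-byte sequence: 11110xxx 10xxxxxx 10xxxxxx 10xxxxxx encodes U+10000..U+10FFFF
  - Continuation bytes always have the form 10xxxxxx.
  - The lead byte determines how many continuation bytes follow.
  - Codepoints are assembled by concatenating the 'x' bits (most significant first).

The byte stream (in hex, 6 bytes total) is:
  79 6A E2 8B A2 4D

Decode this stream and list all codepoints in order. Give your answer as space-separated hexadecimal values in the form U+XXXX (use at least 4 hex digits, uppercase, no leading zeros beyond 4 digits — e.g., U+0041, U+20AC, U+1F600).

Answer: U+0079 U+006A U+22E2 U+004D

Derivation:
Byte[0]=79: 1-byte ASCII. cp=U+0079
Byte[1]=6A: 1-byte ASCII. cp=U+006A
Byte[2]=E2: 3-byte lead, need 2 cont bytes. acc=0x2
Byte[3]=8B: continuation. acc=(acc<<6)|0x0B=0x8B
Byte[4]=A2: continuation. acc=(acc<<6)|0x22=0x22E2
Completed: cp=U+22E2 (starts at byte 2)
Byte[5]=4D: 1-byte ASCII. cp=U+004D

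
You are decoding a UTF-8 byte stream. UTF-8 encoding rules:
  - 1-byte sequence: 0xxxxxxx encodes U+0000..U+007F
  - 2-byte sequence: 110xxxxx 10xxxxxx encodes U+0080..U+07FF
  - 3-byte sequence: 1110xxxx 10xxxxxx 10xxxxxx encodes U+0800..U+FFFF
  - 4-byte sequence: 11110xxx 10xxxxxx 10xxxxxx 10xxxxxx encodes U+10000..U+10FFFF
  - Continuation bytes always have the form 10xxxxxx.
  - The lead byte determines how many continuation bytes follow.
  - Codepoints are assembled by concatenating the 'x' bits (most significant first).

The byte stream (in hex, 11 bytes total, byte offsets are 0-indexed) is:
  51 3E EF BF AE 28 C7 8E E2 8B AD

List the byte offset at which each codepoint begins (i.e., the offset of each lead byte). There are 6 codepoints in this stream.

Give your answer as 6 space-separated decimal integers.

Answer: 0 1 2 5 6 8

Derivation:
Byte[0]=51: 1-byte ASCII. cp=U+0051
Byte[1]=3E: 1-byte ASCII. cp=U+003E
Byte[2]=EF: 3-byte lead, need 2 cont bytes. acc=0xF
Byte[3]=BF: continuation. acc=(acc<<6)|0x3F=0x3FF
Byte[4]=AE: continuation. acc=(acc<<6)|0x2E=0xFFEE
Completed: cp=U+FFEE (starts at byte 2)
Byte[5]=28: 1-byte ASCII. cp=U+0028
Byte[6]=C7: 2-byte lead, need 1 cont bytes. acc=0x7
Byte[7]=8E: continuation. acc=(acc<<6)|0x0E=0x1CE
Completed: cp=U+01CE (starts at byte 6)
Byte[8]=E2: 3-byte lead, need 2 cont bytes. acc=0x2
Byte[9]=8B: continuation. acc=(acc<<6)|0x0B=0x8B
Byte[10]=AD: continuation. acc=(acc<<6)|0x2D=0x22ED
Completed: cp=U+22ED (starts at byte 8)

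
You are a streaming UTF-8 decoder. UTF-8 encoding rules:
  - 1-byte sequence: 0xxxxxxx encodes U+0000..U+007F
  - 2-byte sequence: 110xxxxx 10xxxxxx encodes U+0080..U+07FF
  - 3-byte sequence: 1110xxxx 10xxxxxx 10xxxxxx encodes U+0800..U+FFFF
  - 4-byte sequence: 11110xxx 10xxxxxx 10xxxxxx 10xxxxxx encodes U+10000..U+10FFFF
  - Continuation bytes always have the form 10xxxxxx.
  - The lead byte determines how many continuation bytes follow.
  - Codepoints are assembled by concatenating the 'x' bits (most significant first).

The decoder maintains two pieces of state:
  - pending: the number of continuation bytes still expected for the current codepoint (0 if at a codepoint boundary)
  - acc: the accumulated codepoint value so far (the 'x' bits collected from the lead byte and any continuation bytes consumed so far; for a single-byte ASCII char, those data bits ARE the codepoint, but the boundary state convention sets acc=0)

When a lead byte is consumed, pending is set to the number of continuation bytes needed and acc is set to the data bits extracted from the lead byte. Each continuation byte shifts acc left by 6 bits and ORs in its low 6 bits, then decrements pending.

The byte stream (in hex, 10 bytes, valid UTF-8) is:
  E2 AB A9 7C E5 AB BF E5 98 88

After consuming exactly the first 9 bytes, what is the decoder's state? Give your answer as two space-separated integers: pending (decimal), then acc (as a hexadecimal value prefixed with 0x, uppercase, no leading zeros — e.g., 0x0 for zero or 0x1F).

Answer: 1 0x158

Derivation:
Byte[0]=E2: 3-byte lead. pending=2, acc=0x2
Byte[1]=AB: continuation. acc=(acc<<6)|0x2B=0xAB, pending=1
Byte[2]=A9: continuation. acc=(acc<<6)|0x29=0x2AE9, pending=0
Byte[3]=7C: 1-byte. pending=0, acc=0x0
Byte[4]=E5: 3-byte lead. pending=2, acc=0x5
Byte[5]=AB: continuation. acc=(acc<<6)|0x2B=0x16B, pending=1
Byte[6]=BF: continuation. acc=(acc<<6)|0x3F=0x5AFF, pending=0
Byte[7]=E5: 3-byte lead. pending=2, acc=0x5
Byte[8]=98: continuation. acc=(acc<<6)|0x18=0x158, pending=1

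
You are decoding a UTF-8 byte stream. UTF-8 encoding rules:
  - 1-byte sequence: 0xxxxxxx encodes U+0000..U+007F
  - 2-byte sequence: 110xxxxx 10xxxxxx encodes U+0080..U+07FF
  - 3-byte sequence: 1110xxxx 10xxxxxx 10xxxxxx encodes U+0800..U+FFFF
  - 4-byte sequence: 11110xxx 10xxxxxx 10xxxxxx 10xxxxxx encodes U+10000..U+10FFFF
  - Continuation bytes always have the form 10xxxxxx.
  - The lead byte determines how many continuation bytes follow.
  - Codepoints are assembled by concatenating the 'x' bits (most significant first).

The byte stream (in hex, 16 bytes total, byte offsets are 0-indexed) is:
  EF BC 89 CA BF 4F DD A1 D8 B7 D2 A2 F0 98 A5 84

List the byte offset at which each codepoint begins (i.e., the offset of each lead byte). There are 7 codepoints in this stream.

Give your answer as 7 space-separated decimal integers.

Answer: 0 3 5 6 8 10 12

Derivation:
Byte[0]=EF: 3-byte lead, need 2 cont bytes. acc=0xF
Byte[1]=BC: continuation. acc=(acc<<6)|0x3C=0x3FC
Byte[2]=89: continuation. acc=(acc<<6)|0x09=0xFF09
Completed: cp=U+FF09 (starts at byte 0)
Byte[3]=CA: 2-byte lead, need 1 cont bytes. acc=0xA
Byte[4]=BF: continuation. acc=(acc<<6)|0x3F=0x2BF
Completed: cp=U+02BF (starts at byte 3)
Byte[5]=4F: 1-byte ASCII. cp=U+004F
Byte[6]=DD: 2-byte lead, need 1 cont bytes. acc=0x1D
Byte[7]=A1: continuation. acc=(acc<<6)|0x21=0x761
Completed: cp=U+0761 (starts at byte 6)
Byte[8]=D8: 2-byte lead, need 1 cont bytes. acc=0x18
Byte[9]=B7: continuation. acc=(acc<<6)|0x37=0x637
Completed: cp=U+0637 (starts at byte 8)
Byte[10]=D2: 2-byte lead, need 1 cont bytes. acc=0x12
Byte[11]=A2: continuation. acc=(acc<<6)|0x22=0x4A2
Completed: cp=U+04A2 (starts at byte 10)
Byte[12]=F0: 4-byte lead, need 3 cont bytes. acc=0x0
Byte[13]=98: continuation. acc=(acc<<6)|0x18=0x18
Byte[14]=A5: continuation. acc=(acc<<6)|0x25=0x625
Byte[15]=84: continuation. acc=(acc<<6)|0x04=0x18944
Completed: cp=U+18944 (starts at byte 12)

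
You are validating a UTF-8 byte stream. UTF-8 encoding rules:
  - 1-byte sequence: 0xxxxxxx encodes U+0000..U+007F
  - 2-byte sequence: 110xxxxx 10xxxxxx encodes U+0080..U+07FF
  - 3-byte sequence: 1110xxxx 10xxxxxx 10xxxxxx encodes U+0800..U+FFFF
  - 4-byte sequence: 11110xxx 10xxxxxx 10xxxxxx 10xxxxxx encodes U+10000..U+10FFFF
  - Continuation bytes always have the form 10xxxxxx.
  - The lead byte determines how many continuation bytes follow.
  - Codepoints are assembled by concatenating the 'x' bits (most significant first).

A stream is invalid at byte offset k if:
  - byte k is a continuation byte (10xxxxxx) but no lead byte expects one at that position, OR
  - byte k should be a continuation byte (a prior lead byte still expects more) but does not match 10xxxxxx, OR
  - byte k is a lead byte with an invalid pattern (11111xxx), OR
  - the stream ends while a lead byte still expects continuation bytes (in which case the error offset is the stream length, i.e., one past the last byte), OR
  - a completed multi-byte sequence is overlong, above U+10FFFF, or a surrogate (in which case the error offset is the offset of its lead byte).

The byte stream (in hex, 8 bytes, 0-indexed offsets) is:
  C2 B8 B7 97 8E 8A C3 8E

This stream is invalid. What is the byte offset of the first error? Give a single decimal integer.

Byte[0]=C2: 2-byte lead, need 1 cont bytes. acc=0x2
Byte[1]=B8: continuation. acc=(acc<<6)|0x38=0xB8
Completed: cp=U+00B8 (starts at byte 0)
Byte[2]=B7: INVALID lead byte (not 0xxx/110x/1110/11110)

Answer: 2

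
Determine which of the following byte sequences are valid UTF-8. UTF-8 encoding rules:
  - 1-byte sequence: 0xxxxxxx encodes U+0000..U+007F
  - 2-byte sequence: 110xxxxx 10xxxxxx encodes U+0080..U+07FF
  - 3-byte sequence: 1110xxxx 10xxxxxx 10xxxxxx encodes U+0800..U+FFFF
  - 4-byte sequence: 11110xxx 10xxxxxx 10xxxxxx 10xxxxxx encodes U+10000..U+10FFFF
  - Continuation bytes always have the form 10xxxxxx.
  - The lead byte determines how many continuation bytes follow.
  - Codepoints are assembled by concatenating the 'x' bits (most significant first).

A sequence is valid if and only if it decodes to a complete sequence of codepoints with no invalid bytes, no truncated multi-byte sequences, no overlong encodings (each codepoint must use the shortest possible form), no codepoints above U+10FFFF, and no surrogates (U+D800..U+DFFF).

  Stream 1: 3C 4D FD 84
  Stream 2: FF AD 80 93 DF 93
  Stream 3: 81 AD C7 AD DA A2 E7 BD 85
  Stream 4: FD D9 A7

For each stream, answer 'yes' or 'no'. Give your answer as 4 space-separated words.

Stream 1: error at byte offset 2. INVALID
Stream 2: error at byte offset 0. INVALID
Stream 3: error at byte offset 0. INVALID
Stream 4: error at byte offset 0. INVALID

Answer: no no no no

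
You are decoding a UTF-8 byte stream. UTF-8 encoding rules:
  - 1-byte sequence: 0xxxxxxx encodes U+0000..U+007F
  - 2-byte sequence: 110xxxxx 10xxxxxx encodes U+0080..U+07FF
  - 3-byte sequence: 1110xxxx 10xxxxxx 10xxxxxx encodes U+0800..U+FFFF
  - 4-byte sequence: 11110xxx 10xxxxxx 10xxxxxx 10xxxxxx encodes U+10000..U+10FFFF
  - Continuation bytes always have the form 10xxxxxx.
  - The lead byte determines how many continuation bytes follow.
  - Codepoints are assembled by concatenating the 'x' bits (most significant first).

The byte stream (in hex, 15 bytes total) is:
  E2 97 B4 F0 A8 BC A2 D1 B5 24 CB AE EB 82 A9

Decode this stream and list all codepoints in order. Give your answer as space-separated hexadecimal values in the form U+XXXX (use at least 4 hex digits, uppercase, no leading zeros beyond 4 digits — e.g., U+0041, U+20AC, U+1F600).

Byte[0]=E2: 3-byte lead, need 2 cont bytes. acc=0x2
Byte[1]=97: continuation. acc=(acc<<6)|0x17=0x97
Byte[2]=B4: continuation. acc=(acc<<6)|0x34=0x25F4
Completed: cp=U+25F4 (starts at byte 0)
Byte[3]=F0: 4-byte lead, need 3 cont bytes. acc=0x0
Byte[4]=A8: continuation. acc=(acc<<6)|0x28=0x28
Byte[5]=BC: continuation. acc=(acc<<6)|0x3C=0xA3C
Byte[6]=A2: continuation. acc=(acc<<6)|0x22=0x28F22
Completed: cp=U+28F22 (starts at byte 3)
Byte[7]=D1: 2-byte lead, need 1 cont bytes. acc=0x11
Byte[8]=B5: continuation. acc=(acc<<6)|0x35=0x475
Completed: cp=U+0475 (starts at byte 7)
Byte[9]=24: 1-byte ASCII. cp=U+0024
Byte[10]=CB: 2-byte lead, need 1 cont bytes. acc=0xB
Byte[11]=AE: continuation. acc=(acc<<6)|0x2E=0x2EE
Completed: cp=U+02EE (starts at byte 10)
Byte[12]=EB: 3-byte lead, need 2 cont bytes. acc=0xB
Byte[13]=82: continuation. acc=(acc<<6)|0x02=0x2C2
Byte[14]=A9: continuation. acc=(acc<<6)|0x29=0xB0A9
Completed: cp=U+B0A9 (starts at byte 12)

Answer: U+25F4 U+28F22 U+0475 U+0024 U+02EE U+B0A9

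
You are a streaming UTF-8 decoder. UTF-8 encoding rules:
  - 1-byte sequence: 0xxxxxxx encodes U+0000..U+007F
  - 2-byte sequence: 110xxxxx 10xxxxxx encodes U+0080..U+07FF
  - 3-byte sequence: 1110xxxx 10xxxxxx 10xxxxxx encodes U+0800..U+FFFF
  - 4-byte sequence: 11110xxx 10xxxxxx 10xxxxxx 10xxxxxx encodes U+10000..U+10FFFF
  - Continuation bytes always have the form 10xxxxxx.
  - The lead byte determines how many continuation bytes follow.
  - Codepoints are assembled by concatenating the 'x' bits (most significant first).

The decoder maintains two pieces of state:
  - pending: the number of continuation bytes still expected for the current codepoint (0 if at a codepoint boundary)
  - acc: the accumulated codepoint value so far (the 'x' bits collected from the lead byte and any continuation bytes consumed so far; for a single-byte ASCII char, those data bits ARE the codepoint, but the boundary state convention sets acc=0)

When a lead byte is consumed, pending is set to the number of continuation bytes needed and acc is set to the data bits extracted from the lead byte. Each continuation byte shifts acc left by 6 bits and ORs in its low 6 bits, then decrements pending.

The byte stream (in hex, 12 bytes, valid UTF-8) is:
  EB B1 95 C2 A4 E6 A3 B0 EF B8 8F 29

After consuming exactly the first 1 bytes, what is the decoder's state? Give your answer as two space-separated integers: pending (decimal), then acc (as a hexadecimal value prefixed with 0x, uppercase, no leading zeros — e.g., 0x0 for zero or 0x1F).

Byte[0]=EB: 3-byte lead. pending=2, acc=0xB

Answer: 2 0xB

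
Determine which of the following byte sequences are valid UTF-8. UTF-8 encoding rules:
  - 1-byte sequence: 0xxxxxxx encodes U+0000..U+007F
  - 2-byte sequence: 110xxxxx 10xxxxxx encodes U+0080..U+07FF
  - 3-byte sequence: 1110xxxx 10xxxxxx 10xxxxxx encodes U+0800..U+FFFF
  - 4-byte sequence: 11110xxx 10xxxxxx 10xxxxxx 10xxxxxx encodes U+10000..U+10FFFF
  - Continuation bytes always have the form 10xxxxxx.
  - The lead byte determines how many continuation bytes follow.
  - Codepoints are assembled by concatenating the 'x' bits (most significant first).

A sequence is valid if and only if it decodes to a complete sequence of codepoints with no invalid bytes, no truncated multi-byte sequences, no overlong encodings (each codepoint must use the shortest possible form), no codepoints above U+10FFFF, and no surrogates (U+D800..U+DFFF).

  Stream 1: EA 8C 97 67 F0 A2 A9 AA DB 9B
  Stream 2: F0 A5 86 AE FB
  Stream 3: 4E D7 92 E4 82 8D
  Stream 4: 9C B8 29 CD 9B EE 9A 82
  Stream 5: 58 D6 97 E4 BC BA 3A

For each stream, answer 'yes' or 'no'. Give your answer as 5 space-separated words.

Answer: yes no yes no yes

Derivation:
Stream 1: decodes cleanly. VALID
Stream 2: error at byte offset 4. INVALID
Stream 3: decodes cleanly. VALID
Stream 4: error at byte offset 0. INVALID
Stream 5: decodes cleanly. VALID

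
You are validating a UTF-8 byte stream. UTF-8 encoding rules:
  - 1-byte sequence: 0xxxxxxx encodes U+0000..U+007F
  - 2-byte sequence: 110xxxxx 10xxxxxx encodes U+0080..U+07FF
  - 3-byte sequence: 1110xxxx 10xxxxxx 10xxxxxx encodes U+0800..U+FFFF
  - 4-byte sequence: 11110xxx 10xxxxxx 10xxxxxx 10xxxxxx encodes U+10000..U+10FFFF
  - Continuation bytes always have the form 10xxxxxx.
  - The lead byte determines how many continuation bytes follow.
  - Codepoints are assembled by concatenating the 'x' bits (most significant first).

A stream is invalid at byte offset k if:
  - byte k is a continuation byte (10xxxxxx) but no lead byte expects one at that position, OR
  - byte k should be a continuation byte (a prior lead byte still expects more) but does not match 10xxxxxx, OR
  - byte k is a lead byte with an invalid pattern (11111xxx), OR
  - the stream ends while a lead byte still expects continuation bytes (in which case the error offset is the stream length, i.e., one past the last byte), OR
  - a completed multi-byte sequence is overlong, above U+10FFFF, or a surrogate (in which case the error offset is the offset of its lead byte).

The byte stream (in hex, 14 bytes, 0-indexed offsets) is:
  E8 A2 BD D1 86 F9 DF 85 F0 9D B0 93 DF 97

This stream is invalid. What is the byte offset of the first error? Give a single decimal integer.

Answer: 5

Derivation:
Byte[0]=E8: 3-byte lead, need 2 cont bytes. acc=0x8
Byte[1]=A2: continuation. acc=(acc<<6)|0x22=0x222
Byte[2]=BD: continuation. acc=(acc<<6)|0x3D=0x88BD
Completed: cp=U+88BD (starts at byte 0)
Byte[3]=D1: 2-byte lead, need 1 cont bytes. acc=0x11
Byte[4]=86: continuation. acc=(acc<<6)|0x06=0x446
Completed: cp=U+0446 (starts at byte 3)
Byte[5]=F9: INVALID lead byte (not 0xxx/110x/1110/11110)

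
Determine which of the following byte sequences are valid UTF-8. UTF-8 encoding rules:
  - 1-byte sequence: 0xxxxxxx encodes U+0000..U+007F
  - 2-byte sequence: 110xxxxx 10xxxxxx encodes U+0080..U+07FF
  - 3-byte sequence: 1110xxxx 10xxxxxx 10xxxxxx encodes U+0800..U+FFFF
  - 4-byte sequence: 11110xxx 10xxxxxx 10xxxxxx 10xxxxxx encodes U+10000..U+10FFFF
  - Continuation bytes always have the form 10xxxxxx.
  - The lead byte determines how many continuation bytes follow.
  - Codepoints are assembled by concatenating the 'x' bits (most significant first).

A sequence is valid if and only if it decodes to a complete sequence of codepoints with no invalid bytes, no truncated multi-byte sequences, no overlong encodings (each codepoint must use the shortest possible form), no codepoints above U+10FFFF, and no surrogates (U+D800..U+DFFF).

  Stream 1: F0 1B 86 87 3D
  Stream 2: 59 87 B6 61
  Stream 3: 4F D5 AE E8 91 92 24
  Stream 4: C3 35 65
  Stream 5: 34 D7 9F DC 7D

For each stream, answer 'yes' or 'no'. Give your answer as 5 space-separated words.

Stream 1: error at byte offset 1. INVALID
Stream 2: error at byte offset 1. INVALID
Stream 3: decodes cleanly. VALID
Stream 4: error at byte offset 1. INVALID
Stream 5: error at byte offset 4. INVALID

Answer: no no yes no no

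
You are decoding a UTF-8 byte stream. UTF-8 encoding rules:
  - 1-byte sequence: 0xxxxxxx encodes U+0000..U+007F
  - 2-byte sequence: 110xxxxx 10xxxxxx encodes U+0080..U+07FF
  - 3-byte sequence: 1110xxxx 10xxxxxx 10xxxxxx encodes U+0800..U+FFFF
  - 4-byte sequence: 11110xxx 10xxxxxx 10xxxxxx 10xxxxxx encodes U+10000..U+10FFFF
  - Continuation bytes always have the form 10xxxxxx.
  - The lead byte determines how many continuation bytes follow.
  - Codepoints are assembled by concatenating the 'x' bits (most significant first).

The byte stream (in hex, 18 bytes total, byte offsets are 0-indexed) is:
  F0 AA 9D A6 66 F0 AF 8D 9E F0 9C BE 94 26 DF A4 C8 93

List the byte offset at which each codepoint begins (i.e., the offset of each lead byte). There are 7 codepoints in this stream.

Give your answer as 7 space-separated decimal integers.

Byte[0]=F0: 4-byte lead, need 3 cont bytes. acc=0x0
Byte[1]=AA: continuation. acc=(acc<<6)|0x2A=0x2A
Byte[2]=9D: continuation. acc=(acc<<6)|0x1D=0xA9D
Byte[3]=A6: continuation. acc=(acc<<6)|0x26=0x2A766
Completed: cp=U+2A766 (starts at byte 0)
Byte[4]=66: 1-byte ASCII. cp=U+0066
Byte[5]=F0: 4-byte lead, need 3 cont bytes. acc=0x0
Byte[6]=AF: continuation. acc=(acc<<6)|0x2F=0x2F
Byte[7]=8D: continuation. acc=(acc<<6)|0x0D=0xBCD
Byte[8]=9E: continuation. acc=(acc<<6)|0x1E=0x2F35E
Completed: cp=U+2F35E (starts at byte 5)
Byte[9]=F0: 4-byte lead, need 3 cont bytes. acc=0x0
Byte[10]=9C: continuation. acc=(acc<<6)|0x1C=0x1C
Byte[11]=BE: continuation. acc=(acc<<6)|0x3E=0x73E
Byte[12]=94: continuation. acc=(acc<<6)|0x14=0x1CF94
Completed: cp=U+1CF94 (starts at byte 9)
Byte[13]=26: 1-byte ASCII. cp=U+0026
Byte[14]=DF: 2-byte lead, need 1 cont bytes. acc=0x1F
Byte[15]=A4: continuation. acc=(acc<<6)|0x24=0x7E4
Completed: cp=U+07E4 (starts at byte 14)
Byte[16]=C8: 2-byte lead, need 1 cont bytes. acc=0x8
Byte[17]=93: continuation. acc=(acc<<6)|0x13=0x213
Completed: cp=U+0213 (starts at byte 16)

Answer: 0 4 5 9 13 14 16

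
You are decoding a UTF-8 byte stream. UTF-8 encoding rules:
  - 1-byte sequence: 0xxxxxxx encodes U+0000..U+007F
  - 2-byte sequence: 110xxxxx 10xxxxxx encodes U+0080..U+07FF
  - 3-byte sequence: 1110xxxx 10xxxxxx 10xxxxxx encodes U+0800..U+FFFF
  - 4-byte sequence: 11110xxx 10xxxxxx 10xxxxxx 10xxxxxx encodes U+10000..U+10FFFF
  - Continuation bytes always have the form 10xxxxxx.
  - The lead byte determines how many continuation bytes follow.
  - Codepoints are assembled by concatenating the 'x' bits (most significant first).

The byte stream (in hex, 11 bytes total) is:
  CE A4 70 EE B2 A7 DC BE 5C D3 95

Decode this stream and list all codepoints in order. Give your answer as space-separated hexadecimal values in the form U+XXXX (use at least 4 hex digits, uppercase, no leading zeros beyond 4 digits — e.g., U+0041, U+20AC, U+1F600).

Byte[0]=CE: 2-byte lead, need 1 cont bytes. acc=0xE
Byte[1]=A4: continuation. acc=(acc<<6)|0x24=0x3A4
Completed: cp=U+03A4 (starts at byte 0)
Byte[2]=70: 1-byte ASCII. cp=U+0070
Byte[3]=EE: 3-byte lead, need 2 cont bytes. acc=0xE
Byte[4]=B2: continuation. acc=(acc<<6)|0x32=0x3B2
Byte[5]=A7: continuation. acc=(acc<<6)|0x27=0xECA7
Completed: cp=U+ECA7 (starts at byte 3)
Byte[6]=DC: 2-byte lead, need 1 cont bytes. acc=0x1C
Byte[7]=BE: continuation. acc=(acc<<6)|0x3E=0x73E
Completed: cp=U+073E (starts at byte 6)
Byte[8]=5C: 1-byte ASCII. cp=U+005C
Byte[9]=D3: 2-byte lead, need 1 cont bytes. acc=0x13
Byte[10]=95: continuation. acc=(acc<<6)|0x15=0x4D5
Completed: cp=U+04D5 (starts at byte 9)

Answer: U+03A4 U+0070 U+ECA7 U+073E U+005C U+04D5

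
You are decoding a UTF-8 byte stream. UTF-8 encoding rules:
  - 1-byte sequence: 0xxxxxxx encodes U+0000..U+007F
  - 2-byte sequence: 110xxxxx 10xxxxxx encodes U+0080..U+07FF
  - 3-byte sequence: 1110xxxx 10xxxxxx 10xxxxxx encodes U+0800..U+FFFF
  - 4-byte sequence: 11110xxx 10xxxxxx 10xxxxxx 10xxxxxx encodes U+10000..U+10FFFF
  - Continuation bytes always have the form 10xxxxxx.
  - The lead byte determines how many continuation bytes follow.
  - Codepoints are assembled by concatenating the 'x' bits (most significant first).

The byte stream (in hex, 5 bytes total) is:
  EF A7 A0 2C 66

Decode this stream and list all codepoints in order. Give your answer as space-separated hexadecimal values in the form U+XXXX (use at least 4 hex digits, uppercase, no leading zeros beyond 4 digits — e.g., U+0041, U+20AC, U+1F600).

Byte[0]=EF: 3-byte lead, need 2 cont bytes. acc=0xF
Byte[1]=A7: continuation. acc=(acc<<6)|0x27=0x3E7
Byte[2]=A0: continuation. acc=(acc<<6)|0x20=0xF9E0
Completed: cp=U+F9E0 (starts at byte 0)
Byte[3]=2C: 1-byte ASCII. cp=U+002C
Byte[4]=66: 1-byte ASCII. cp=U+0066

Answer: U+F9E0 U+002C U+0066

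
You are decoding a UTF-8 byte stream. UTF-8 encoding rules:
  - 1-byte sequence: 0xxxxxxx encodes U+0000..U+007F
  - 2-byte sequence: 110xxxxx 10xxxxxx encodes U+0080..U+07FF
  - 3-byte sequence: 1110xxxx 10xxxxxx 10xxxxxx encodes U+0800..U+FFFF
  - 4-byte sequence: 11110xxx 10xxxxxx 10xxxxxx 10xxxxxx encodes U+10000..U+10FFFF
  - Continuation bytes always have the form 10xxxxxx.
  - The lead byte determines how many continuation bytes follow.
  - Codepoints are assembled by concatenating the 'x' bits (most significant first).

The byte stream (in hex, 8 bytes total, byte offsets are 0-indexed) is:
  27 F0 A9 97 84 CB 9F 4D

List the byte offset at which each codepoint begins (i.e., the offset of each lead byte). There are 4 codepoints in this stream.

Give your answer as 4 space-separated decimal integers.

Answer: 0 1 5 7

Derivation:
Byte[0]=27: 1-byte ASCII. cp=U+0027
Byte[1]=F0: 4-byte lead, need 3 cont bytes. acc=0x0
Byte[2]=A9: continuation. acc=(acc<<6)|0x29=0x29
Byte[3]=97: continuation. acc=(acc<<6)|0x17=0xA57
Byte[4]=84: continuation. acc=(acc<<6)|0x04=0x295C4
Completed: cp=U+295C4 (starts at byte 1)
Byte[5]=CB: 2-byte lead, need 1 cont bytes. acc=0xB
Byte[6]=9F: continuation. acc=(acc<<6)|0x1F=0x2DF
Completed: cp=U+02DF (starts at byte 5)
Byte[7]=4D: 1-byte ASCII. cp=U+004D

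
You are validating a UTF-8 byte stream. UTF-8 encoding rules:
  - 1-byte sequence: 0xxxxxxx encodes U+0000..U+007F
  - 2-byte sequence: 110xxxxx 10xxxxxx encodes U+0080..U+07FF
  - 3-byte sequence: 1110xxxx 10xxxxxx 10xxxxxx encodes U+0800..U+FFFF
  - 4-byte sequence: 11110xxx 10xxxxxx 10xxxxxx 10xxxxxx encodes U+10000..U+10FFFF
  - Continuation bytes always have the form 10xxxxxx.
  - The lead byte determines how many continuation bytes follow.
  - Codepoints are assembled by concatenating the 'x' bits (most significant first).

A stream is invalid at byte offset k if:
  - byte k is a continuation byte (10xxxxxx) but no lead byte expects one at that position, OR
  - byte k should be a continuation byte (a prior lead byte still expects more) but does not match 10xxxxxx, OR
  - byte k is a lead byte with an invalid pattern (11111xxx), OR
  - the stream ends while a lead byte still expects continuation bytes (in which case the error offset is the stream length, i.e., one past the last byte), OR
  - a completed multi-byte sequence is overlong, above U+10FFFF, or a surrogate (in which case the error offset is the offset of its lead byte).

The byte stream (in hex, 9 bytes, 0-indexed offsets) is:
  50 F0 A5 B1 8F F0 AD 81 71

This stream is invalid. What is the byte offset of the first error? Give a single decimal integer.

Byte[0]=50: 1-byte ASCII. cp=U+0050
Byte[1]=F0: 4-byte lead, need 3 cont bytes. acc=0x0
Byte[2]=A5: continuation. acc=(acc<<6)|0x25=0x25
Byte[3]=B1: continuation. acc=(acc<<6)|0x31=0x971
Byte[4]=8F: continuation. acc=(acc<<6)|0x0F=0x25C4F
Completed: cp=U+25C4F (starts at byte 1)
Byte[5]=F0: 4-byte lead, need 3 cont bytes. acc=0x0
Byte[6]=AD: continuation. acc=(acc<<6)|0x2D=0x2D
Byte[7]=81: continuation. acc=(acc<<6)|0x01=0xB41
Byte[8]=71: expected 10xxxxxx continuation. INVALID

Answer: 8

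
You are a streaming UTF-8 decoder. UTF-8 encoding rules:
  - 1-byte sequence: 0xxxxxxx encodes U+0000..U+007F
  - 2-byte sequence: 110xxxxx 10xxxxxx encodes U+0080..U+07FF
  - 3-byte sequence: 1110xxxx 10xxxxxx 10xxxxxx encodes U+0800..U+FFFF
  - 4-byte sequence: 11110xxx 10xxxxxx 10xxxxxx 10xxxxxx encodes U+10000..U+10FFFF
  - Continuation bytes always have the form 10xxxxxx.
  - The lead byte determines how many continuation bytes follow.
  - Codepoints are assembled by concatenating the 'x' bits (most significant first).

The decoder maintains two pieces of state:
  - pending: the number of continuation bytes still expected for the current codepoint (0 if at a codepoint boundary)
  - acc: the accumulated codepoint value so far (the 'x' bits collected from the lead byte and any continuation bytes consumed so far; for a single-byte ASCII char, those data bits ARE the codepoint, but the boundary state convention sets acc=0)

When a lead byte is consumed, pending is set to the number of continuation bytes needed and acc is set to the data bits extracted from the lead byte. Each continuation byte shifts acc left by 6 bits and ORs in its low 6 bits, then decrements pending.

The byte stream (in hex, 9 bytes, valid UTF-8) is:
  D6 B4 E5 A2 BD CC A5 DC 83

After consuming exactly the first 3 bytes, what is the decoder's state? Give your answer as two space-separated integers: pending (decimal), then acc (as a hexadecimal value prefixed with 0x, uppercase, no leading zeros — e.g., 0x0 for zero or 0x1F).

Byte[0]=D6: 2-byte lead. pending=1, acc=0x16
Byte[1]=B4: continuation. acc=(acc<<6)|0x34=0x5B4, pending=0
Byte[2]=E5: 3-byte lead. pending=2, acc=0x5

Answer: 2 0x5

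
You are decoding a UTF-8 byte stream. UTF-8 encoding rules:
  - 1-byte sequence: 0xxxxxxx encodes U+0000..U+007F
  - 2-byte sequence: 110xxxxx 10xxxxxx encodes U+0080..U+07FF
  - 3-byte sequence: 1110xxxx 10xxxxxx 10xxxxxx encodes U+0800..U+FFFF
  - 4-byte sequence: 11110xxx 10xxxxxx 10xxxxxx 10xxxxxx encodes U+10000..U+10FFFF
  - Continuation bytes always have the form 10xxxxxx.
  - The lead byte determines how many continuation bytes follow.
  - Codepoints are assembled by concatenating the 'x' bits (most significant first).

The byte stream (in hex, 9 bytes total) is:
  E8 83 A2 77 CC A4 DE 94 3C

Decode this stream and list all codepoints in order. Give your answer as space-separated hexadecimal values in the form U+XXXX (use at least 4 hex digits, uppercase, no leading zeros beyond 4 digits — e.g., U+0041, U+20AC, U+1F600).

Answer: U+80E2 U+0077 U+0324 U+0794 U+003C

Derivation:
Byte[0]=E8: 3-byte lead, need 2 cont bytes. acc=0x8
Byte[1]=83: continuation. acc=(acc<<6)|0x03=0x203
Byte[2]=A2: continuation. acc=(acc<<6)|0x22=0x80E2
Completed: cp=U+80E2 (starts at byte 0)
Byte[3]=77: 1-byte ASCII. cp=U+0077
Byte[4]=CC: 2-byte lead, need 1 cont bytes. acc=0xC
Byte[5]=A4: continuation. acc=(acc<<6)|0x24=0x324
Completed: cp=U+0324 (starts at byte 4)
Byte[6]=DE: 2-byte lead, need 1 cont bytes. acc=0x1E
Byte[7]=94: continuation. acc=(acc<<6)|0x14=0x794
Completed: cp=U+0794 (starts at byte 6)
Byte[8]=3C: 1-byte ASCII. cp=U+003C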